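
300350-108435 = 191915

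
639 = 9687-9048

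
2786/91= 30 + 8/13 = 30.62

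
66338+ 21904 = 88242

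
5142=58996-53854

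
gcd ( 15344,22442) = 14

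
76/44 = 1 + 8/11=1.73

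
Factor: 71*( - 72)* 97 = -2^3*3^2*71^1*97^1 = - 495864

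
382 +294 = 676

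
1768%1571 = 197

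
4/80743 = 4/80743 = 0.00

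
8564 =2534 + 6030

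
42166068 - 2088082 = 40077986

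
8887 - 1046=7841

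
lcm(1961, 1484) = 54908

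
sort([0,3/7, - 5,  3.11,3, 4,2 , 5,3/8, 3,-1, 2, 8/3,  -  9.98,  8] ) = [ - 9.98,-5,-1,  0,  3/8, 3/7 , 2,2,8/3,3, 3,3.11,4 , 5, 8]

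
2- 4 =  - 2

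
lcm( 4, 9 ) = 36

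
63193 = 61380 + 1813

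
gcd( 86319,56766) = 3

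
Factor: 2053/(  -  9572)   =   - 2^( - 2)*2053^1*2393^( -1 )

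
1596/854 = 1 + 53/61 = 1.87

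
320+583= 903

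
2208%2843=2208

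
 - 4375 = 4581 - 8956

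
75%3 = 0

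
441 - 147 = 294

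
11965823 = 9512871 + 2452952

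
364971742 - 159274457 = 205697285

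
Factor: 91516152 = 2^3 *3^1*7^1 * 13^1*41903^1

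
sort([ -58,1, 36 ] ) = [ - 58, 1 , 36 ]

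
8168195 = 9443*865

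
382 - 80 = 302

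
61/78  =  61/78  =  0.78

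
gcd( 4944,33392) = 16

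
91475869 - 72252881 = 19222988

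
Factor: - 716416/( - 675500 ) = 2^5 * 5^( - 3)*7^( - 1 )*29^1=928/875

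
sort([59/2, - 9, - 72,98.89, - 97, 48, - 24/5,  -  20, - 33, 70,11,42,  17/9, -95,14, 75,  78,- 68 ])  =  [ - 97, - 95, - 72, - 68, - 33, - 20, - 9, - 24/5, 17/9,  11,14, 59/2, 42,48, 70,75, 78, 98.89 ]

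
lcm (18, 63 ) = 126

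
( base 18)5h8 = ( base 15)88E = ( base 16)78E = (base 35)1K9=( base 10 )1934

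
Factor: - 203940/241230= -618/731 = - 2^1 *3^1 * 17^(-1)*43^( - 1)*103^1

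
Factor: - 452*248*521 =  - 58402016 = - 2^5*31^1*113^1*521^1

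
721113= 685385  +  35728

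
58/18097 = 58/18097= 0.00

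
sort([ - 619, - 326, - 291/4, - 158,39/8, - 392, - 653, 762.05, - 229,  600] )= [ - 653,- 619, - 392, - 326,-229, - 158,-291/4,39/8,600, 762.05 ]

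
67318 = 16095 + 51223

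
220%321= 220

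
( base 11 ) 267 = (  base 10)315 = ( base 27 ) BI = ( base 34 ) 99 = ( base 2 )100111011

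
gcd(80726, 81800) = 2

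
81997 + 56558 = 138555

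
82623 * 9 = 743607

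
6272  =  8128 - 1856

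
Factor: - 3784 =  - 2^3*11^1 *43^1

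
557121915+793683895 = 1350805810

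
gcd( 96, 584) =8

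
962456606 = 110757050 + 851699556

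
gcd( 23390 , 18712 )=4678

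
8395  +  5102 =13497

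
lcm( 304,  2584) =5168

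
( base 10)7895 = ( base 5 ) 223040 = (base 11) 5a28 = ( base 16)1ED7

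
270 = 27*10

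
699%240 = 219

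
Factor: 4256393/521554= 2^( - 1 )*11^( - 1)  *31^1*151^ ( - 1 )*157^(-1)*137303^1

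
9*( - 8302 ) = -74718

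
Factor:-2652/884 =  - 3^1  =  - 3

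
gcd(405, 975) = 15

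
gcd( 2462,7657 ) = 1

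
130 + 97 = 227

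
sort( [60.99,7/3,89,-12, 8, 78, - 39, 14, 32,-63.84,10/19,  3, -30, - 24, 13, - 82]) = [-82,-63.84,  -  39 ,-30, - 24  , -12, 10/19, 7/3, 3,8 , 13, 14, 32,60.99, 78, 89 ]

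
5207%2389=429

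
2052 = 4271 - 2219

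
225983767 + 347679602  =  573663369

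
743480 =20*37174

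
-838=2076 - 2914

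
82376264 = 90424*911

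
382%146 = 90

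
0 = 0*787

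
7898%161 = 9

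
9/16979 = 9/16979 = 0.00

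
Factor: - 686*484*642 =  -213159408 = - 2^4*3^1*7^3*11^2*107^1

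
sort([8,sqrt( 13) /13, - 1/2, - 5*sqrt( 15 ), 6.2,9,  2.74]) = [ - 5 * sqrt( 15), - 1/2,sqrt( 13) /13,  2.74, 6.2,8,  9]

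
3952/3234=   1976/1617 = 1.22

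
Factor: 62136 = 2^3*3^2*863^1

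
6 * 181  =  1086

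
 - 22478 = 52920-75398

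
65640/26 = 32820/13 =2524.62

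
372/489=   124/163 = 0.76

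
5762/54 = 106 + 19/27 = 106.70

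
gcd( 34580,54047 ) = 7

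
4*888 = 3552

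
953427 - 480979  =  472448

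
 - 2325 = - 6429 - -4104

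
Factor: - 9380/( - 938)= 10 = 2^1*5^1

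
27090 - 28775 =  - 1685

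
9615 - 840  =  8775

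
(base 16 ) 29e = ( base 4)22132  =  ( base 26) PK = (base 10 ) 670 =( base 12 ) 47a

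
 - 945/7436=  - 945/7436 =- 0.13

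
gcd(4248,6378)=6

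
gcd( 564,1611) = 3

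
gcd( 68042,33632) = 2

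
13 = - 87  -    -  100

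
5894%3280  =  2614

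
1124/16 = 70 + 1/4 = 70.25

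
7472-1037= 6435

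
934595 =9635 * 97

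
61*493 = 30073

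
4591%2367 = 2224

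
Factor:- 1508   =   - 2^2 *13^1*29^1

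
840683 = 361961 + 478722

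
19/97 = 19/97 = 0.20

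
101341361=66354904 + 34986457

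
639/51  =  12 + 9/17= 12.53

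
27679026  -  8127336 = 19551690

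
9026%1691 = 571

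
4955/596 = 4955/596 = 8.31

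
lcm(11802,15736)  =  47208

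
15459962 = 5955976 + 9503986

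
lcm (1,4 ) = 4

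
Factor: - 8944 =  - 2^4*13^1*43^1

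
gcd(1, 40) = 1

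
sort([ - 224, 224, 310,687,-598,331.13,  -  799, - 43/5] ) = [-799, - 598, - 224,-43/5,  224,310,331.13,687 ]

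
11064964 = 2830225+8234739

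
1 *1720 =1720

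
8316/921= 9 + 9/307 = 9.03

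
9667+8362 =18029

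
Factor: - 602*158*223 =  - 21210868 =- 2^2*7^1*43^1 * 79^1*223^1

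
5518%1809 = 91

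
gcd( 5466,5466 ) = 5466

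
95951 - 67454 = 28497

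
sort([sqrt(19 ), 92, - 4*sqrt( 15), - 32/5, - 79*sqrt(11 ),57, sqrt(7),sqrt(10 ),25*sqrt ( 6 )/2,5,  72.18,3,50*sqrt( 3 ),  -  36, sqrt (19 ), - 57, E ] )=[-79*sqrt(11 ), - 57, - 36, - 4 * sqrt( 15 ),-32/5,sqrt( 7 ), E,3,sqrt(10), sqrt(19 ), sqrt (19), 5, 25* sqrt(6 )/2, 57 , 72.18 , 50*sqrt(3 ), 92]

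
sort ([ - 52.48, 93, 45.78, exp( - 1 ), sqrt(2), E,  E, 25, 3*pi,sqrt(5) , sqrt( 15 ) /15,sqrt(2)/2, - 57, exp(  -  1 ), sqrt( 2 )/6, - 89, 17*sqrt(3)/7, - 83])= [ - 89, - 83, - 57, - 52.48,  sqrt (2 ) /6, sqrt( 15 )/15, exp ( - 1 ),  exp( - 1 ), sqrt (2 ) /2,sqrt( 2 ), sqrt( 5 ) , E,E, 17*sqrt(3)/7, 3*pi, 25, 45.78, 93]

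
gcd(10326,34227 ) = 3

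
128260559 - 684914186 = -556653627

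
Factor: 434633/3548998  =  2^ (  -  1)*149^1*2917^1*1774499^ ( - 1 )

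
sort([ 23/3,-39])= [ - 39,23/3]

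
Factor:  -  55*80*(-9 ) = 2^4*3^2 *5^2*11^1  =  39600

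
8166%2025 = 66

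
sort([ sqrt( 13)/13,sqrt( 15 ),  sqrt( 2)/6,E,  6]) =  [sqrt(2)/6,sqrt (13 )/13, E,sqrt ( 15),6]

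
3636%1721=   194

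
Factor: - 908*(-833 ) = 756364 = 2^2*7^2*17^1*227^1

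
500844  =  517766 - 16922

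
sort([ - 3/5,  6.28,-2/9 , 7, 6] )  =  [ - 3/5, - 2/9,6, 6.28, 7]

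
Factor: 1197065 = 5^1*31^1*7723^1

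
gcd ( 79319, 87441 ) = 1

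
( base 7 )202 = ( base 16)64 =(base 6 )244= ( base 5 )400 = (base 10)100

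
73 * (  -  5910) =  -431430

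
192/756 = 16/63= 0.25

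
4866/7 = 695 + 1/7 = 695.14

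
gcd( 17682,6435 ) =3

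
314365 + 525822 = 840187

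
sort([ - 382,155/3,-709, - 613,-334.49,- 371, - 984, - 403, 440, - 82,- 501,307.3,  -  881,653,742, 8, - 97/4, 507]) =[  -  984,  -  881, - 709, - 613,-501, -403, -382,  -  371, - 334.49, - 82, - 97/4,8,155/3, 307.3,440,507, 653,  742 ] 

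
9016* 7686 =69296976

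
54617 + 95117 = 149734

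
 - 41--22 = -19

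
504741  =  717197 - 212456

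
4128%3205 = 923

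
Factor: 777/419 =3^1*7^1*37^1 *419^( - 1 ) 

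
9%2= 1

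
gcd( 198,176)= 22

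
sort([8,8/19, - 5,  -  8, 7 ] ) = [- 8, - 5,  8/19 , 7,  8]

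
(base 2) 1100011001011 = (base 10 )6347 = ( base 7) 24335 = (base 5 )200342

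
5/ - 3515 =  - 1  +  702/703=- 0.00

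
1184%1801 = 1184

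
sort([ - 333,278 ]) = [ - 333,278]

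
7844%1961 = 0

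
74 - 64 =10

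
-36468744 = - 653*55848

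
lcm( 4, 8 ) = 8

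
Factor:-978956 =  - 2^2*11^1*19^1*  1171^1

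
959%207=131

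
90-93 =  - 3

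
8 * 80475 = 643800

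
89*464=41296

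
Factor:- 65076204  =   - 2^2*3^1*17^1*319001^1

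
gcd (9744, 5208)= 168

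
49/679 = 7/97 = 0.07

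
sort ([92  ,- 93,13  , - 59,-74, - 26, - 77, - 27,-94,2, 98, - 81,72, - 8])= [  -  94 ,-93 , - 81,-77,-74,-59, - 27 , - 26, - 8,2, 13 , 72,92, 98]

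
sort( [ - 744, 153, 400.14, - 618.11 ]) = [ - 744, - 618.11 , 153,400.14] 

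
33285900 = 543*61300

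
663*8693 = 5763459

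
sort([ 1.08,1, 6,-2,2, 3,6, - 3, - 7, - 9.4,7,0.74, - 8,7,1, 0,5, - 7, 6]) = [-9.4, - 8,-7,-7,-3, - 2,0,0.74,1,1,  1.08, 2, 3, 5, 6,  6,6,7 , 7]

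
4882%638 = 416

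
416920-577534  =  -160614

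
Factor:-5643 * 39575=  - 223321725 = -3^3*5^2*11^1 *19^1* 1583^1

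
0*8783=0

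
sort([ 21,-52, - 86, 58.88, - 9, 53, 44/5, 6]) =[ - 86, - 52, - 9, 6,44/5,21, 53, 58.88] 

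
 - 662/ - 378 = 331/189 = 1.75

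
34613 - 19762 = 14851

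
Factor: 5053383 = 3^2*251^1*2237^1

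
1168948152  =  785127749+383820403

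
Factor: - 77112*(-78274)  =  6035864688 =2^4*3^4* 7^2*17^1*5591^1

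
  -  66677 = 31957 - 98634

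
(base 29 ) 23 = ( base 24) 2D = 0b111101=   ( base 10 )61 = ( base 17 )3A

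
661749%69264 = 38373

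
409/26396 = 409/26396= 0.02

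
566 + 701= 1267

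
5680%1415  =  20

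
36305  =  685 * 53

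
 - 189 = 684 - 873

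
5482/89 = 5482/89 = 61.60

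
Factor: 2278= 2^1 * 17^1*67^1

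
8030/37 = 217 + 1/37 = 217.03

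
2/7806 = 1/3903 = 0.00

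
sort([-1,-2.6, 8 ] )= [ - 2.6, - 1,8]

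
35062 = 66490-31428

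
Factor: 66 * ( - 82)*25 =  - 135300 = - 2^2*3^1*5^2 *11^1*41^1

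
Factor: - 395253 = - 3^3*14639^1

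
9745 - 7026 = 2719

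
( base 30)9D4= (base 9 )12577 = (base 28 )ana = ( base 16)212E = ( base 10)8494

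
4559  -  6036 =  -  1477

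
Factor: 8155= 5^1 * 7^1 * 233^1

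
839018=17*49354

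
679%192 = 103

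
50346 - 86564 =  - 36218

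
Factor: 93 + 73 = 2^1 *83^1 = 166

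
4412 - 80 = 4332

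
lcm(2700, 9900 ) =29700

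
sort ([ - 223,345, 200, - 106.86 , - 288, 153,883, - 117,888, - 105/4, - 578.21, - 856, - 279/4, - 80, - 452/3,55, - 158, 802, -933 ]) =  [ - 933, -856, - 578.21,-288, - 223, - 158,-452/3, - 117,  -  106.86, - 80, - 279/4, - 105/4 , 55, 153, 200,345, 802,883,888]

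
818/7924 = 409/3962 = 0.10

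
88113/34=88113/34 = 2591.56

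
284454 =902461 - 618007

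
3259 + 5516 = 8775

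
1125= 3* 375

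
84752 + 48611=133363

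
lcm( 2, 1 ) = 2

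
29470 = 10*2947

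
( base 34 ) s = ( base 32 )s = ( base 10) 28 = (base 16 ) 1c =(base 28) 10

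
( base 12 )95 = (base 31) 3K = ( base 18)65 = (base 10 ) 113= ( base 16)71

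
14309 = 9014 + 5295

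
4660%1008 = 628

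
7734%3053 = 1628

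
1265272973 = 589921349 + 675351624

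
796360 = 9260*86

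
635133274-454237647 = 180895627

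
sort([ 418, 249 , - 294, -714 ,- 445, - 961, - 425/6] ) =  [ - 961, - 714 , - 445, - 294,-425/6 , 249,418]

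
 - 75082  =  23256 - 98338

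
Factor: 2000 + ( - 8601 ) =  - 7^1*23^1*41^1 =- 6601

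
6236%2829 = 578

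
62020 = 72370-10350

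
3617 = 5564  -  1947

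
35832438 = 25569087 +10263351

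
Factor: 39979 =39979^1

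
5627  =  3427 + 2200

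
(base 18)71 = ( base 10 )127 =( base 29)4b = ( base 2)1111111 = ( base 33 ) 3s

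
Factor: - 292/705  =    -  2^2*3^(-1 ) *5^(- 1) * 47^ (- 1 )*73^1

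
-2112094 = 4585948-6698042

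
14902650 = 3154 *4725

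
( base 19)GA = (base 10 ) 314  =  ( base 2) 100111010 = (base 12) 222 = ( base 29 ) AO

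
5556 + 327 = 5883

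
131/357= 131/357 = 0.37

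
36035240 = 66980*538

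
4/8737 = 4/8737 = 0.00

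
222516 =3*74172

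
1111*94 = 104434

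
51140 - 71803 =- 20663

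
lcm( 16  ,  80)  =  80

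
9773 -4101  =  5672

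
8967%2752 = 711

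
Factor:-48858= - 2^1*3^1*17^1*479^1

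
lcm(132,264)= 264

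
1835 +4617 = 6452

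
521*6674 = 3477154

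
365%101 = 62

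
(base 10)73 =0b1001001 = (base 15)4D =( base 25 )2N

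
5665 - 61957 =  - 56292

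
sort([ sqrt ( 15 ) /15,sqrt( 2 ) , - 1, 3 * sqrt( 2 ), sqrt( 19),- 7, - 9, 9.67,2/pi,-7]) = [ - 9,-7,-7,-1 , sqrt( 15 )/15,2/pi,sqrt( 2),3*sqrt(2 ),sqrt( 19), 9.67 ]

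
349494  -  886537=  - 537043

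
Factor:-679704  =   - 2^3*3^1*127^1*223^1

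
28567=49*583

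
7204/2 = 3602 = 3602.00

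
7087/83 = 7087/83 = 85.39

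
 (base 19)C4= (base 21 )B1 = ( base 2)11101000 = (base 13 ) 14B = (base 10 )232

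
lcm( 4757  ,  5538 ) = 371046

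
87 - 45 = 42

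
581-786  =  - 205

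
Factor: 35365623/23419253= 3^1 * 11^( - 1) *13^( - 1)*1567^1 * 7523^1*163771^(-1)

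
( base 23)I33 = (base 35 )7T4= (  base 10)9594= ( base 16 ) 257a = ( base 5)301334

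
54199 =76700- 22501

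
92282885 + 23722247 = 116005132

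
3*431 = 1293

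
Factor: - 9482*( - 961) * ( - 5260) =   -  2^3 * 5^1 * 11^1*31^2*263^1 *431^1 = - 47930182520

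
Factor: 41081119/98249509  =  31^( - 1)*109^1*139^( - 1) * 151^( - 2 )*376891^1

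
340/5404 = 85/1351= 0.06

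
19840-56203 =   -  36363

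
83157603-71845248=11312355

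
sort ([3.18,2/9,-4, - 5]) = [-5, - 4,2/9, 3.18 ] 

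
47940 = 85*564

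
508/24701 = 508/24701 = 0.02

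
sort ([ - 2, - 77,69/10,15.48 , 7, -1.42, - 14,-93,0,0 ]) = [ - 93, - 77,-14, - 2,-1.42, 0, 0,69/10,7,15.48]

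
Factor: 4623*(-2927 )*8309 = -112433407989 = - 3^1*7^1*23^1*67^1*1187^1*2927^1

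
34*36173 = 1229882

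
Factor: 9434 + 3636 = 2^1*5^1*1307^1= 13070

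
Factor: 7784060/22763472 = 2^ ( - 2)*3^ ( - 1)*5^1*37^1*67^1*157^1*359^(-1 )*1321^ ( - 1 ) =1946015/5690868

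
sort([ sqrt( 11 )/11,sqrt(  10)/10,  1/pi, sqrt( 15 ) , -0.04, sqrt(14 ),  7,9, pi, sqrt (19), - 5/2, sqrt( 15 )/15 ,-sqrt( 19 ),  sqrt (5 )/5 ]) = [ - sqrt( 19 ), - 5/2, - 0.04,sqrt ( 15 )/15,sqrt(11 )/11,sqrt(10 )/10,1/pi , sqrt( 5)/5,pi, sqrt (14 ) , sqrt( 15),sqrt ( 19 ), 7, 9 ] 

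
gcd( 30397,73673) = 1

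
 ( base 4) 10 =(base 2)100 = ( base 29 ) 4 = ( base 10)4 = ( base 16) 4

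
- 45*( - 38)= 1710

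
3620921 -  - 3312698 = 6933619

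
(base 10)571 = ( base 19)1b1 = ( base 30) j1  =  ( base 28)kb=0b1000111011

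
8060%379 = 101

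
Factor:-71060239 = - 37^1*349^1*5503^1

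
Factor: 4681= 31^1*151^1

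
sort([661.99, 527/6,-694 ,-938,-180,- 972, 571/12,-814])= [-972, - 938 , - 814,-694,-180, 571/12, 527/6, 661.99 ] 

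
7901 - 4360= 3541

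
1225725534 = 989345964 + 236379570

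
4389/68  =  64 + 37/68 =64.54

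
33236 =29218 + 4018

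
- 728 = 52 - 780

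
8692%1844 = 1316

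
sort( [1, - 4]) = [ - 4, 1]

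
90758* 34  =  3085772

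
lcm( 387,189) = 8127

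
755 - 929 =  - 174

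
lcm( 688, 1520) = 65360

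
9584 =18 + 9566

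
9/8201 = 9/8201= 0.00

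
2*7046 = 14092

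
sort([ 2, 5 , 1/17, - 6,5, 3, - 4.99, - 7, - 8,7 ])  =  [ - 8, - 7, - 6,  -  4.99,1/17, 2, 3,  5,5, 7]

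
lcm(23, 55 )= 1265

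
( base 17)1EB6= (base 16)23C0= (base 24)fl8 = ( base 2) 10001111000000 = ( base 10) 9152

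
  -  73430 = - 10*7343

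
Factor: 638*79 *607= 2^1*11^1*29^1* 79^1*607^1 = 30594014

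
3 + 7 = 10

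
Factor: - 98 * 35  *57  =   - 195510=- 2^1 *3^1*5^1*7^3*19^1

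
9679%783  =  283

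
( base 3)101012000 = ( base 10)7425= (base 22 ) F7B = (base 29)8O1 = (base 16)1D01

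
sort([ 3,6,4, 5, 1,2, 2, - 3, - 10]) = [ - 10, - 3, 1,2,2, 3,4, 5, 6] 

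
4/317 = 4/317 = 0.01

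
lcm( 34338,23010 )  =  2231970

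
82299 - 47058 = 35241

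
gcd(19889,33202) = 1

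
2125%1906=219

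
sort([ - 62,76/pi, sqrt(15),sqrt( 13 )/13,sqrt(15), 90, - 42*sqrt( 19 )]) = [ - 42*sqrt(19), - 62,sqrt ( 13 ) /13,sqrt( 15 ),sqrt(15),76/pi,90]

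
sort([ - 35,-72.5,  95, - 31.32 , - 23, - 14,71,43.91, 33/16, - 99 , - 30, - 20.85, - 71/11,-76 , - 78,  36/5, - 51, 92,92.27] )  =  [-99, - 78, - 76 ,-72.5, - 51, - 35, - 31.32, - 30,-23, - 20.85, - 14, - 71/11, 33/16, 36/5,43.91 , 71,92,92.27, 95 ] 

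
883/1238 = 883/1238 = 0.71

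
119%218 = 119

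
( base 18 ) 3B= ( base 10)65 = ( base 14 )49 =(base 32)21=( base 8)101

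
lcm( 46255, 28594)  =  1572670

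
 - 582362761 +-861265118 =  - 1443627879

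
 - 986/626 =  - 2 + 133/313 = - 1.58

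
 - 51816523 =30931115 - 82747638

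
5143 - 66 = 5077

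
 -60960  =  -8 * 7620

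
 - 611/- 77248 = 611/77248 = 0.01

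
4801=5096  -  295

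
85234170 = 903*94390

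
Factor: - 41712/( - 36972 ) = 44/39= 2^2*3^(-1)*11^1 * 13^( - 1) 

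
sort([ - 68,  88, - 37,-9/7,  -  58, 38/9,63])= [ - 68, - 58, - 37, - 9/7, 38/9,63, 88]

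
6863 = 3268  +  3595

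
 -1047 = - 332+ -715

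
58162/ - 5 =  - 11633+ 3/5 = - 11632.40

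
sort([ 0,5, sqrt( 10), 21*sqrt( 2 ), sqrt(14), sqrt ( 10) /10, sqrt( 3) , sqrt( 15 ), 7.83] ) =[ 0,sqrt( 10 ) /10,sqrt(3 ), sqrt (10),sqrt( 14),sqrt( 15), 5,7.83,21*sqrt( 2 )]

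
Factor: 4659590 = 2^1*5^1*13^1*73^1 * 491^1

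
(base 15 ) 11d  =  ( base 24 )ad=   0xFD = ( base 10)253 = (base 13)166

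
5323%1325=23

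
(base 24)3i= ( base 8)132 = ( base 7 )156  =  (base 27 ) 39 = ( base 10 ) 90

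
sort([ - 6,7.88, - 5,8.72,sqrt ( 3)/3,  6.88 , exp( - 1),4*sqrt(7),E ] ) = [ - 6, - 5,exp( - 1), sqrt( 3)/3, E,6.88, 7.88,8.72,4*sqrt ( 7 ) ] 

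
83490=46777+36713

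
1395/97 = 14  +  37/97= 14.38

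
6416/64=401/4 = 100.25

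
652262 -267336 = 384926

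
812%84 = 56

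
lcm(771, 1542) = 1542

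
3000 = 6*500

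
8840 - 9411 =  - 571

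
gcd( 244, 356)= 4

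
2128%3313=2128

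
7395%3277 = 841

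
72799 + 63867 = 136666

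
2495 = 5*499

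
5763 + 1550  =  7313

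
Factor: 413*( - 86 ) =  - 2^1*7^1*43^1 *59^1 = - 35518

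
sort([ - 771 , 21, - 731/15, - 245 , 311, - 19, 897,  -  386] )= [  -  771, - 386, - 245 , - 731/15, - 19, 21,311,897] 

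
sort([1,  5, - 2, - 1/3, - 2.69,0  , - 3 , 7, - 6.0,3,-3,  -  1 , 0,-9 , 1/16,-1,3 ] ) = [ - 9,  -  6.0,-3, - 3, - 2.69, - 2,-1, - 1, - 1/3, 0, 0, 1/16, 1,3,3, 5, 7 ] 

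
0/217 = 0 = 0.00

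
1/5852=1/5852=0.00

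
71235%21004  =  8223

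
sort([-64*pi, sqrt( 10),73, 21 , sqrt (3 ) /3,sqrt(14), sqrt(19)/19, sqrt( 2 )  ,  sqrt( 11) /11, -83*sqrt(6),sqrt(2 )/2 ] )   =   [  -  83*sqrt( 6), - 64*pi, sqrt(19 )/19,sqrt( 11)/11, sqrt(3)/3,sqrt( 2)/2,  sqrt(2 ),  sqrt(10 ),sqrt(14 ), 21,73 ] 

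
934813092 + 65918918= 1000732010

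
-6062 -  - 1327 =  - 4735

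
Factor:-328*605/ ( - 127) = 2^3*5^1*11^2*41^1*127^(-1) = 198440/127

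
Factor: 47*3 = 141 = 3^1*47^1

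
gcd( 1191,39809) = 1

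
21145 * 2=42290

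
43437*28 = 1216236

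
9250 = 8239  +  1011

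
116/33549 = 116/33549 = 0.00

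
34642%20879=13763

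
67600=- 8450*( - 8) 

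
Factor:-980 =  - 2^2*5^1*7^2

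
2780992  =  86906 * 32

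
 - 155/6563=-155/6563= - 0.02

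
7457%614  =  89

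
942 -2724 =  - 1782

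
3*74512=223536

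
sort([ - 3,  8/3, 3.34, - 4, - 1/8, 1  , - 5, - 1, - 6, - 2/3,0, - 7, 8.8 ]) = [ - 7,-6, - 5, - 4,- 3, - 1, - 2/3, - 1/8, 0, 1,8/3  ,  3.34,8.8]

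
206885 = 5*41377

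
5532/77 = 5532/77   =  71.84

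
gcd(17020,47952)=148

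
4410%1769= 872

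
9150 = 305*30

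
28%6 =4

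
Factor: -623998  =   - 2^1*19^1*16421^1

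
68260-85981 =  - 17721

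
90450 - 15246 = 75204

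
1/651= 1/651=0.00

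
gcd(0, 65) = 65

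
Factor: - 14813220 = -2^2*3^1*5^1*239^1*1033^1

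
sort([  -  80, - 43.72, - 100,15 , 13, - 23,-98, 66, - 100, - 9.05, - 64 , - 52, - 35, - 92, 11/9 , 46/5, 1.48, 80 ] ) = [ - 100 ,- 100, - 98, - 92 , - 80, - 64, - 52, - 43.72, - 35, -23, - 9.05 , 11/9,1.48,46/5,13 , 15, 66 , 80 ] 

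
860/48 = 215/12 = 17.92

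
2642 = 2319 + 323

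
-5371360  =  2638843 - 8010203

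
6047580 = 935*6468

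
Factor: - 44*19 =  - 2^2*11^1*19^1=- 836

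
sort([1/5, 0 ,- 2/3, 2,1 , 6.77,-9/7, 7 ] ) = [ - 9/7, - 2/3,0, 1/5, 1, 2, 6.77,7] 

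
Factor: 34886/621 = 2^1*3^(-3 )*23^( - 1)*17443^1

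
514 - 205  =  309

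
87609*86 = 7534374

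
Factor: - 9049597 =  - 59^1 * 163^1* 941^1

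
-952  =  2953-3905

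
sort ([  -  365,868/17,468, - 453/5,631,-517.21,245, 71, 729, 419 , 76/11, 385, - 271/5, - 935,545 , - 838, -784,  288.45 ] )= [ - 935,-838, - 784,  -  517.21, - 365, - 453/5,  -  271/5, 76/11,868/17, 71, 245,288.45, 385,419,468,  545 , 631, 729]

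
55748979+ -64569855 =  - 8820876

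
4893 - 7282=  -  2389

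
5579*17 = 94843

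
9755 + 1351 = 11106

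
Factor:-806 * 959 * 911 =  - 2^1* 7^1 * 13^1*31^1*137^1*911^1 = - 704161094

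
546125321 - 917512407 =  - 371387086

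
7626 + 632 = 8258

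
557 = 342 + 215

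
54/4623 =18/1541 = 0.01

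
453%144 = 21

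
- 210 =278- 488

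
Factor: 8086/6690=3^ ( - 1 ) * 5^( - 1 )*13^1 *223^ (  -  1)*311^1 = 4043/3345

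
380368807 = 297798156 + 82570651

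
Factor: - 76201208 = - 2^3*17^2*23^1*1433^1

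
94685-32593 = 62092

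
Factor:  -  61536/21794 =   -  2^4*3^1 * 17^( - 1) = - 48/17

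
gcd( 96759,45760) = 13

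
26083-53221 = -27138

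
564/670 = 282/335= 0.84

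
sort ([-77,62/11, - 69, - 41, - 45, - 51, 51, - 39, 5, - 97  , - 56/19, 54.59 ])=[ - 97, - 77, - 69, - 51, - 45, - 41, - 39, - 56/19, 5, 62/11, 51,54.59] 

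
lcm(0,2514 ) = 0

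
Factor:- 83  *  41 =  - 3403 =- 41^1*83^1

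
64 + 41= 105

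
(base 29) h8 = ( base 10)501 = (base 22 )10h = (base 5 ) 4001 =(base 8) 765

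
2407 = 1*2407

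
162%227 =162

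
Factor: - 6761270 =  - 2^1*  5^1*109^1 * 6203^1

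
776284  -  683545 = 92739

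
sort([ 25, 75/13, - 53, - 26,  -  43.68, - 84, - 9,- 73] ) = [ - 84, - 73, - 53, - 43.68,-26, - 9, 75/13, 25 ] 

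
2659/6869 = 2659/6869 = 0.39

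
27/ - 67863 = -9/22621   =  - 0.00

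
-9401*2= - 18802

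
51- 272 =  - 221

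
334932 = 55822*6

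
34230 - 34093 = 137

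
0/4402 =0 = 0.00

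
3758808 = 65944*57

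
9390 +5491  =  14881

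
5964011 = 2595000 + 3369011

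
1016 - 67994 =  - 66978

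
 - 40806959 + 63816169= 23009210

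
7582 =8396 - 814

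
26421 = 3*8807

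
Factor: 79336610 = 2^1*5^1*7933661^1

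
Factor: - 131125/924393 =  - 3^( - 1)*5^3*23^( - 1)*1049^1*13397^ (-1 ) 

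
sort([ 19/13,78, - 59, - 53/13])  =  [ - 59,-53/13, 19/13, 78]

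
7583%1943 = 1754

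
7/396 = 7/396 = 0.02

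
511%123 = 19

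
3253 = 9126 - 5873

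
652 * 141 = 91932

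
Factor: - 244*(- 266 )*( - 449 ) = -2^3*7^1*19^1*61^1*449^1 = - 29141896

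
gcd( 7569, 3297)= 3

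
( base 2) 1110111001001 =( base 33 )702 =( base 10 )7625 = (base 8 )16711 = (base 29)91R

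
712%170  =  32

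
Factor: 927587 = 927587^1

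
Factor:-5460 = -2^2*3^1*5^1 * 7^1* 13^1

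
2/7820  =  1/3910 = 0.00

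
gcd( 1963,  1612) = 13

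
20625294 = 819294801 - 798669507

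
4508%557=52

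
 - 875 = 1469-2344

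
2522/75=33+47/75=33.63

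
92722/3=30907 + 1/3=30907.33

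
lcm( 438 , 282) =20586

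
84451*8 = 675608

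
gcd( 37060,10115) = 85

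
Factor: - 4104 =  - 2^3*3^3* 19^1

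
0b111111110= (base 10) 510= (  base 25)KA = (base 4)13332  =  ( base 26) jg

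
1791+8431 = 10222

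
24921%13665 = 11256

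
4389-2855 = 1534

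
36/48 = 3/4 = 0.75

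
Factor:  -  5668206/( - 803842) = 2834103/401921 = 3^1*13^ ( - 1)*43^( - 1)*719^( - 1 )*944701^1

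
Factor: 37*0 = 0 = 0^1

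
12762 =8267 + 4495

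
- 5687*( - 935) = 5317345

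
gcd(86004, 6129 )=9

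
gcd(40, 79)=1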